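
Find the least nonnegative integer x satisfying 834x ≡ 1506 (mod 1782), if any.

83

gcd(1782, 834):
  1782 = 2·834 + 114
  834 = 7·114 + 36
  114 = 3·36 + 6
  36 = 6·6
so gcd(1782, 834) = 6.
6 divides 1506, so solutions exist.
Back-substitute for Bézout coefficients:
  6 = 114 - 3·36
  ... = 834·(-47) + 1782·(22)
So 834·(-47) ≡ 6 (mod 1782); multiply by 251: x ≡ -11797 (mod 297).
Smallest nonnegative: x = -11797 mod 297 = 83.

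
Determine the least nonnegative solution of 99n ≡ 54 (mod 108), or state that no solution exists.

gcd(108, 99) = 9  (108 = 1·99 + 9, 99 = 11·9).
9 divides 54, so solutions exist.
Back-substituting, 99·(-1) + 108·(1) = 9.
So 99·(-1) ≡ 9 (mod 108); multiply by 6: n ≡ -6 (mod 12).
Smallest nonnegative: n = -6 mod 12 = 6.

6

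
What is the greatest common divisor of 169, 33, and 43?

gcd(169, 33) = 1  (169 = 5*33 + 4, 33 = 8*4 + 1, 4 = 4*1).
gcd(1, 43) = 1.

1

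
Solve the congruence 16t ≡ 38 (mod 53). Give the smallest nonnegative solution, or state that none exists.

9

gcd(53, 16) = 1  (53 = 3×16 + 5, 16 = 3×5 + 1, 5 = 5×1).
1 divides 38, so solutions exist.
Back-substituting, 16×(10) + 53×(-3) = 1.
So 16×(10) ≡ 1 (mod 53); multiply by 38: t ≡ 380 (mod 53).
Smallest nonnegative: t = 380 mod 53 = 9.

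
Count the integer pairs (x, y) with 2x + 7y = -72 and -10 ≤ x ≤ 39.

7

gcd(7, 2) = 1  (7 = 3·2 + 1, 2 = 2·1).
Back-substituting, 2·(-3) + 7·(1) = 1.
Scale by -72: particular solution (216, -72); reduce x mod 7: (6, -12).
General solution: x = 6 + 7t, y = -12 - 2t for integer t.
-10 ≤ 6 + 7t ≤ 39 gives t ∈ [-2, 4], which is 7 values.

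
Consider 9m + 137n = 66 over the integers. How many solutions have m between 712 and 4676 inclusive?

gcd(137, 9):
  137 = 15*9 + 2
  9 = 4*2 + 1
  2 = 2*1
so gcd(137, 9) = 1.
Back-substitute for Bézout coefficients:
  1 = 9 - 4*2
  ... = 9*(61) + 137*(-4)
Scale by 66: particular solution (4026, -264); reduce m mod 137: (53, -3).
General solution: m = 53 + 137t, n = -3 - 9t for integer t.
712 ≤ 53 + 137t ≤ 4676 gives t ∈ [5, 33], which is 29 values.

29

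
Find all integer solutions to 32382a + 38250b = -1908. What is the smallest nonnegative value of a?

gcd(38250, 32382):
  38250 = 1·32382 + 5868
  32382 = 5·5868 + 3042
  5868 = 1·3042 + 2826
  3042 = 1·2826 + 216
  2826 = 13·216 + 18
  216 = 12·18
so gcd(38250, 32382) = 18.
18 divides -1908, so solutions exist.
Back-substitute for Bézout coefficients:
  18 = 2826 - 13·216
  ... = 32382·(-176) + 38250·(149)
Scale by -1908/18 = -106: (a₀, b₀) = (18656, -15794).
General solution: a = 18656 + 2125t, b = -15794 - 1799t for integer t.
a ≥ 0: smallest is 18656 mod 2125 = 1656 (at t = -8), with b = -1402.

1656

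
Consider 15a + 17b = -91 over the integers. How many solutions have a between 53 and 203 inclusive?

9

gcd(17, 15) = 1  (17 = 1·15 + 2, 15 = 7·2 + 1, 2 = 2·1).
Back-substituting, 15·(8) + 17·(-7) = 1.
Scale by -91: particular solution (-728, 637); reduce a mod 17: (3, -8).
General solution: a = 3 + 17t, b = -8 - 15t for integer t.
53 ≤ 3 + 17t ≤ 203 gives t ∈ [3, 11], which is 9 values.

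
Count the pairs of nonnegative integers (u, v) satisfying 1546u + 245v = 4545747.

12

gcd(1546, 245) = 1  (1546 = 6·245 + 76, 245 = 3·76 + 17, 76 = 4·17 + 8, 17 = 2·8 + 1, 8 = 8·1).
Back-substituting, 1546·(-29) + 245·(183) = 1.
Scale by 4545747: one solution is (-131826663, 831871701). Reduce u mod 245: (242, 17027).
General: u = 242 + 245t, v = 17027 - 1546t.
u ≥ 0 ⇒ t ≥ 0; v ≥ 0 ⇒ t ≤ 11. So t ∈ [0, 11]: 12 solutions.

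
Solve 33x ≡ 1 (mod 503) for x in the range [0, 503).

61

gcd(503, 33):
  503 = 15×33 + 8
  33 = 4×8 + 1
  8 = 8×1
so gcd(503, 33) = 1.
Back-substitute for Bézout coefficients:
  1 = 33 - 4×8
  ... = 33×(61) + 503×(-4)
So 33×61 ≡ 1 (mod 503), and 61 mod 503 = 61.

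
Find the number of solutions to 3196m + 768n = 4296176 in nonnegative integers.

gcd(3196, 768) = 4  (3196 = 4·768 + 124, 768 = 6·124 + 24, 124 = 5·24 + 4, 24 = 6·4).
Back-substituting, 3196·(31) + 768·(-129) = 4.
Scale by 1074044: one solution is (33295364, -138551676). Reduce m mod 192: (68, 5311).
General: m = 68 + 192t, n = 5311 - 799t.
m ≥ 0 ⇒ t ≥ 0; n ≥ 0 ⇒ t ≤ 6. So t ∈ [0, 6]: 7 solutions.

7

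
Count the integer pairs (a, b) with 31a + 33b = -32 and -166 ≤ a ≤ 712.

27

gcd(33, 31) = 1.
By Bézout, 31×(16) + 33×(-15) = 1.
Particular solution: (16, -16).
General solution: a = 16 + 33t, b = -16 - 31t for integer t.
-166 ≤ 16 + 33t ≤ 712 gives t ∈ [-5, 21], which is 27 values.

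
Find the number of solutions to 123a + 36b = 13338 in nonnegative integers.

gcd(123, 36):
  123 = 3×36 + 15
  36 = 2×15 + 6
  15 = 2×6 + 3
  6 = 2×3
so gcd(123, 36) = 3.
Back-substitute for Bézout coefficients:
  3 = 15 - 2×6
  ... = 123×(5) + 36×(-17)
Scale by 4446: one solution is (22230, -75582). Reduce a mod 12: (6, 350).
General: a = 6 + 12t, b = 350 - 41t.
a ≥ 0 ⇒ t ≥ 0; b ≥ 0 ⇒ t ≤ 8. So t ∈ [0, 8]: 9 solutions.

9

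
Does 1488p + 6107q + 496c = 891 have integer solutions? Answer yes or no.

no

gcd(6107, 1488):
  6107 = 4*1488 + 155
  1488 = 9*155 + 93
  155 = 1*93 + 62
  93 = 1*62 + 31
  62 = 2*31
so gcd(6107, 1488) = 31.
gcd(31, 496) = 31.
31 does not divide 891 (remainder 23), so no integer solutions.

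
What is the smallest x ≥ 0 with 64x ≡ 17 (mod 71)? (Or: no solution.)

28

gcd(71, 64):
  71 = 1·64 + 7
  64 = 9·7 + 1
  7 = 7·1
so gcd(71, 64) = 1.
1 divides 17, so solutions exist.
Back-substitute for Bézout coefficients:
  1 = 64 - 9·7
  ... = 64·(10) + 71·(-9)
So 64·(10) ≡ 1 (mod 71); multiply by 17: x ≡ 170 (mod 71).
Smallest nonnegative: x = 170 mod 71 = 28.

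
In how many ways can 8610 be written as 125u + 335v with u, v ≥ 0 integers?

gcd(335, 125) = 5.
By Bézout, 125×(-8) + 335×(3) = 5.
One solution: (26, 16).
General: u = 26 + 67t, v = 16 - 25t.
u ≥ 0 ⇒ t ≥ 0; v ≥ 0 ⇒ t ≤ 0. So t ∈ [0, 0]: 1 solution.

1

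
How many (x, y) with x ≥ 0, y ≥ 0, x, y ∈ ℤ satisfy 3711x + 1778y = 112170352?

17

gcd(3711, 1778) = 1  (3711 = 2×1778 + 155, 1778 = 11×155 + 73, 155 = 2×73 + 9, 73 = 8×9 + 1, 9 = 9×1).
Back-substituting, 3711×(-195) + 1778×(407) = 1.
Scale by 112170352: one solution is (-21873218640, 45653333264). Reduce x mod 1778: (504, 62036).
General: x = 504 + 1778t, y = 62036 - 3711t.
x ≥ 0 ⇒ t ≥ 0; y ≥ 0 ⇒ t ≤ 16. So t ∈ [0, 16]: 17 solutions.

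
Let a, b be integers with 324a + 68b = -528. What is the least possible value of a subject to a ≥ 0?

gcd(324, 68):
  324 = 4×68 + 52
  68 = 1×52 + 16
  52 = 3×16 + 4
  16 = 4×4
so gcd(324, 68) = 4.
4 divides -528, so solutions exist.
Back-substitute for Bézout coefficients:
  4 = 52 - 3×16
  ... = 324×(4) + 68×(-19)
Scale by -528/4 = -132: (a₀, b₀) = (-528, 2508).
General solution: a = -528 + 17t, b = 2508 - 81t for integer t.
a ≥ 0: smallest is -528 mod 17 = 16 (at t = 32), with b = -84.

16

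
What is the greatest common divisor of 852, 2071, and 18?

1

gcd(2071, 852):
  2071 = 2×852 + 367
  852 = 2×367 + 118
  367 = 3×118 + 13
  118 = 9×13 + 1
  13 = 13×1
so gcd(2071, 852) = 1.
gcd(1, 18) = 1.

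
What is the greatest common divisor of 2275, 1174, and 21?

gcd(2275, 1174) = 1  (2275 = 1×1174 + 1101, 1174 = 1×1101 + 73, 1101 = 15×73 + 6, 73 = 12×6 + 1, 6 = 6×1).
gcd(1, 21) = 1.

1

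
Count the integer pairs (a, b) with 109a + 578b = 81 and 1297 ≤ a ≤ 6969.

gcd(578, 109) = 1.
By Bézout, 109*(175) + 578*(-33) = 1.
Particular solution: (303, -57).
General solution: a = 303 + 578t, b = -57 - 109t for integer t.
1297 ≤ 303 + 578t ≤ 6969 gives t ∈ [2, 11], which is 10 values.

10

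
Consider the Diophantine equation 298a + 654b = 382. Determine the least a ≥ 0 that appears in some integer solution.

gcd(654, 298):
  654 = 2*298 + 58
  298 = 5*58 + 8
  58 = 7*8 + 2
  8 = 4*2
so gcd(654, 298) = 2.
2 divides 382, so solutions exist.
Back-substitute for Bézout coefficients:
  2 = 58 - 7*8
  ... = 298*(-79) + 654*(36)
Scale by 382/2 = 191: (a₀, b₀) = (-15089, 6876).
General solution: a = -15089 + 327t, b = 6876 - 149t for integer t.
a ≥ 0: smallest is -15089 mod 327 = 280 (at t = 47), with b = -127.

280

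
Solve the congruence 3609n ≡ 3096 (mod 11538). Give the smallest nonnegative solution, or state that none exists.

490

gcd(11538, 3609) = 9.
9 divides 3096, so solutions exist.
By Bézout, 3609×(-211) + 11538×(66) = 9.
So 3609×(-211) ≡ 9 (mod 11538); multiply by 344: n ≡ -72584 (mod 1282).
Smallest nonnegative: n = -72584 mod 1282 = 490.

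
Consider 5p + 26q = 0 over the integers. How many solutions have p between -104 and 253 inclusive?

gcd(26, 5) = 1  (26 = 5×5 + 1, 5 = 5×1).
Back-substituting, 5×(-5) + 26×(1) = 1.
Scale by 0: particular solution (0, 0); reduce p mod 26: (0, 0).
General solution: p = 0 + 26t, q = 0 - 5t for integer t.
-104 ≤ 0 + 26t ≤ 253 gives t ∈ [-4, 9], which is 14 values.

14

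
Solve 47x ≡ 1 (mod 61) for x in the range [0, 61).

gcd(61, 47) = 1  (61 = 1*47 + 14, 47 = 3*14 + 5, 14 = 2*5 + 4, 5 = 1*4 + 1, 4 = 4*1).
Back-substituting, 47*(13) + 61*(-10) = 1.
So 47*13 ≡ 1 (mod 61), and 13 mod 61 = 13.

13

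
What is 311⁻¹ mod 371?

gcd(371, 311) = 1.
By Bézout, 311*(68) + 371*(-57) = 1.
So 311*68 ≡ 1 (mod 371), and 68 mod 371 = 68.

68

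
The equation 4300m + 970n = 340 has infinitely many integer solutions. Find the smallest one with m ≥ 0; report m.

gcd(4300, 970) = 10  (4300 = 4*970 + 420, 970 = 2*420 + 130, 420 = 3*130 + 30, 130 = 4*30 + 10, 30 = 3*10).
10 divides 340, so solutions exist.
Back-substituting, 4300*(-30) + 970*(133) = 10.
Scale by 340/10 = 34: (m₀, n₀) = (-1020, 4522).
General solution: m = -1020 + 97t, n = 4522 - 430t for integer t.
m ≥ 0: smallest is -1020 mod 97 = 47 (at t = 11), with n = -208.

47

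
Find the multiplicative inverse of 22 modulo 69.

22

gcd(69, 22):
  69 = 3·22 + 3
  22 = 7·3 + 1
  3 = 3·1
so gcd(69, 22) = 1.
Back-substitute for Bézout coefficients:
  1 = 22 - 7·3
  ... = 22·(22) + 69·(-7)
So 22·22 ≡ 1 (mod 69), and 22 mod 69 = 22.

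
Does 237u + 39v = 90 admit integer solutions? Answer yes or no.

yes

gcd(237, 39):
  237 = 6*39 + 3
  39 = 13*3
so gcd(237, 39) = 3.
3 divides 90, so integer solutions exist.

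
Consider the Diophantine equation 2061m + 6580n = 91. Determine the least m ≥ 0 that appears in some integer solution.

1491

gcd(6580, 2061) = 1.
1 divides 91, so solutions exist.
By Bézout, 2061·(-779) + 6580·(244) = 1.
Scale by 91/1 = 91: (m₀, n₀) = (-70889, 22204).
General solution: m = -70889 + 6580t, n = 22204 - 2061t for integer t.
m ≥ 0: smallest is -70889 mod 6580 = 1491 (at t = 11), with n = -467.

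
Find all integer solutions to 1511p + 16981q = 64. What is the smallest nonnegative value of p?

gcd(16981, 1511) = 1.
1 divides 64, so solutions exist.
By Bézout, 1511·(3349) + 16981·(-298) = 1.
Scale by 64/1 = 64: (p₀, q₀) = (214336, -19072).
General solution: p = 214336 + 16981t, q = -19072 - 1511t for integer t.
p ≥ 0: smallest is 214336 mod 16981 = 10564 (at t = -12), with q = -940.

10564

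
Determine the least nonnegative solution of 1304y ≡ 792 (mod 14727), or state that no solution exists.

gcd(14727, 1304) = 1.
1 divides 792, so solutions exist.
By Bézout, 1304*(-1615) + 14727*(143) = 1.
So 1304*(-1615) ≡ 1 (mod 14727); multiply by 792: y ≡ -1279080 (mod 14727).
Smallest nonnegative: y = -1279080 mod 14727 = 2169.

2169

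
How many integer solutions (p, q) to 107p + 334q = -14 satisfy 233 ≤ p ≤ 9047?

gcd(334, 107) = 1  (334 = 3*107 + 13, 107 = 8*13 + 3, 13 = 4*3 + 1, 3 = 3*1).
Back-substituting, 107*(-103) + 334*(33) = 1.
Scale by -14: particular solution (1442, -462); reduce p mod 334: (106, -34).
General solution: p = 106 + 334t, q = -34 - 107t for integer t.
233 ≤ 106 + 334t ≤ 9047 gives t ∈ [1, 26], which is 26 values.

26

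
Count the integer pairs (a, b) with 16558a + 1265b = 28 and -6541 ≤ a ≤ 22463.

23

gcd(16558, 1265):
  16558 = 13*1265 + 113
  1265 = 11*113 + 22
  113 = 5*22 + 3
  22 = 7*3 + 1
  3 = 3*1
so gcd(16558, 1265) = 1.
Back-substitute for Bézout coefficients:
  1 = 22 - 7*3
  ... = 16558*(-403) + 1265*(5275)
Scale by 28: particular solution (-11284, 147700); reduce a mod 1265: (101, -1322).
General solution: a = 101 + 1265t, b = -1322 - 16558t for integer t.
-6541 ≤ 101 + 1265t ≤ 22463 gives t ∈ [-5, 17], which is 23 values.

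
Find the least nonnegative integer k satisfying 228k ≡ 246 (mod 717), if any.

gcd(717, 228) = 3  (717 = 3*228 + 33, 228 = 6*33 + 30, 33 = 1*30 + 3, 30 = 10*3).
3 divides 246, so solutions exist.
Back-substituting, 228*(-22) + 717*(7) = 3.
So 228*(-22) ≡ 3 (mod 717); multiply by 82: k ≡ -1804 (mod 239).
Smallest nonnegative: k = -1804 mod 239 = 108.

108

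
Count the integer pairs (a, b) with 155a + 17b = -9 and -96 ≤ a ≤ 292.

gcd(155, 17) = 1  (155 = 9·17 + 2, 17 = 8·2 + 1, 2 = 2·1).
Back-substituting, 155·(-8) + 17·(73) = 1.
Scale by -9: particular solution (72, -657); reduce a mod 17: (4, -37).
General solution: a = 4 + 17t, b = -37 - 155t for integer t.
-96 ≤ 4 + 17t ≤ 292 gives t ∈ [-5, 16], which is 22 values.

22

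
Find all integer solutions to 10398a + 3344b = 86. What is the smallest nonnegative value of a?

1389

gcd(10398, 3344):
  10398 = 3×3344 + 366
  3344 = 9×366 + 50
  366 = 7×50 + 16
  50 = 3×16 + 2
  16 = 8×2
so gcd(10398, 3344) = 2.
2 divides 86, so solutions exist.
Back-substitute for Bézout coefficients:
  2 = 50 - 3×16
  ... = 10398×(-201) + 3344×(625)
Scale by 86/2 = 43: (a₀, b₀) = (-8643, 26875).
General solution: a = -8643 + 1672t, b = 26875 - 5199t for integer t.
a ≥ 0: smallest is -8643 mod 1672 = 1389 (at t = 6), with b = -4319.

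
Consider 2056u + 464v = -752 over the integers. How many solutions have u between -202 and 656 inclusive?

15

gcd(2056, 464) = 8.
By Bézout, 2056·(7) + 464·(-31) = 8.
Particular solution: (38, -170).
General solution: u = 38 + 58t, v = -170 - 257t for integer t.
-202 ≤ 38 + 58t ≤ 656 gives t ∈ [-4, 10], which is 15 values.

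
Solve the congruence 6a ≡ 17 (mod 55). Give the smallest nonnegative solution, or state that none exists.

12

gcd(55, 6) = 1  (55 = 9×6 + 1, 6 = 6×1).
1 divides 17, so solutions exist.
Back-substituting, 6×(-9) + 55×(1) = 1.
So 6×(-9) ≡ 1 (mod 55); multiply by 17: a ≡ -153 (mod 55).
Smallest nonnegative: a = -153 mod 55 = 12.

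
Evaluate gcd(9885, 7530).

15

gcd(9885, 7530):
  9885 = 1×7530 + 2355
  7530 = 3×2355 + 465
  2355 = 5×465 + 30
  465 = 15×30 + 15
  30 = 2×15
so gcd(9885, 7530) = 15.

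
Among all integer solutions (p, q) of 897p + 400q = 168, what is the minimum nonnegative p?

344

gcd(897, 400):
  897 = 2*400 + 97
  400 = 4*97 + 12
  97 = 8*12 + 1
  12 = 12*1
so gcd(897, 400) = 1.
1 divides 168, so solutions exist.
Back-substitute for Bézout coefficients:
  1 = 97 - 8*12
  ... = 897*(33) + 400*(-74)
Scale by 168/1 = 168: (p₀, q₀) = (5544, -12432).
General solution: p = 5544 + 400t, q = -12432 - 897t for integer t.
p ≥ 0: smallest is 5544 mod 400 = 344 (at t = -13), with q = -771.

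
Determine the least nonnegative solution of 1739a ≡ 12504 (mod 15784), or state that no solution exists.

8648

gcd(15784, 1739) = 1.
1 divides 12504, so solutions exist.
By Bézout, 1739×(4747) + 15784×(-523) = 1.
So 1739×(4747) ≡ 1 (mod 15784); multiply by 12504: a ≡ 59356488 (mod 15784).
Smallest nonnegative: a = 59356488 mod 15784 = 8648.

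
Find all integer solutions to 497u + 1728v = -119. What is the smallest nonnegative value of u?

gcd(1728, 497):
  1728 = 3×497 + 237
  497 = 2×237 + 23
  237 = 10×23 + 7
  23 = 3×7 + 2
  7 = 3×2 + 1
  2 = 2×1
so gcd(1728, 497) = 1.
1 divides -119, so solutions exist.
Back-substitute for Bézout coefficients:
  1 = 7 - 3×2
  ... = 497×(-751) + 1728×(216)
Scale by -119/1 = -119: (u₀, v₀) = (89369, -25704).
General solution: u = 89369 + 1728t, v = -25704 - 497t for integer t.
u ≥ 0: smallest is 89369 mod 1728 = 1241 (at t = -51), with v = -357.

1241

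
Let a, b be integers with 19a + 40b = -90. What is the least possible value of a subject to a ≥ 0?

gcd(40, 19):
  40 = 2*19 + 2
  19 = 9*2 + 1
  2 = 2*1
so gcd(40, 19) = 1.
1 divides -90, so solutions exist.
Back-substitute for Bézout coefficients:
  1 = 19 - 9*2
  ... = 19*(19) + 40*(-9)
Scale by -90/1 = -90: (a₀, b₀) = (-1710, 810).
General solution: a = -1710 + 40t, b = 810 - 19t for integer t.
a ≥ 0: smallest is -1710 mod 40 = 10 (at t = 43), with b = -7.

10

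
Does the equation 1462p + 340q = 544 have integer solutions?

gcd(1462, 340):
  1462 = 4*340 + 102
  340 = 3*102 + 34
  102 = 3*34
so gcd(1462, 340) = 34.
34 divides 544, so integer solutions exist.

yes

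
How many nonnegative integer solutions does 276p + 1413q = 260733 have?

2

gcd(1413, 276):
  1413 = 5*276 + 33
  276 = 8*33 + 12
  33 = 2*12 + 9
  12 = 1*9 + 3
  9 = 3*3
so gcd(1413, 276) = 3.
Back-substitute for Bézout coefficients:
  3 = 12 - 1*9
  ... = 276*(128) + 1413*(-25)
Scale by 86911: one solution is (11124608, -2172775). Reduce p mod 471: (59, 173).
General: p = 59 + 471t, q = 173 - 92t.
p ≥ 0 ⇒ t ≥ 0; q ≥ 0 ⇒ t ≤ 1. So t ∈ [0, 1]: 2 solutions.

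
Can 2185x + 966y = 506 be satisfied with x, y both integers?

gcd(2185, 966):
  2185 = 2·966 + 253
  966 = 3·253 + 207
  253 = 1·207 + 46
  207 = 4·46 + 23
  46 = 2·23
so gcd(2185, 966) = 23.
23 divides 506, so integer solutions exist.

yes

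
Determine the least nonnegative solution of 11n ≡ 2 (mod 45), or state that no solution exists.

37

gcd(45, 11) = 1  (45 = 4×11 + 1, 11 = 11×1).
1 divides 2, so solutions exist.
Back-substituting, 11×(-4) + 45×(1) = 1.
So 11×(-4) ≡ 1 (mod 45); multiply by 2: n ≡ -8 (mod 45).
Smallest nonnegative: n = -8 mod 45 = 37.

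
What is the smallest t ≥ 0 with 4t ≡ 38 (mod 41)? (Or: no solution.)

gcd(41, 4) = 1.
1 divides 38, so solutions exist.
By Bézout, 4·(-10) + 41·(1) = 1.
So 4·(-10) ≡ 1 (mod 41); multiply by 38: t ≡ -380 (mod 41).
Smallest nonnegative: t = -380 mod 41 = 30.

30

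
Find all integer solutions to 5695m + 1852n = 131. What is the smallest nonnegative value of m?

1773

gcd(5695, 1852):
  5695 = 3*1852 + 139
  1852 = 13*139 + 45
  139 = 3*45 + 4
  45 = 11*4 + 1
  4 = 4*1
so gcd(5695, 1852) = 1.
1 divides 131, so solutions exist.
Back-substitute for Bézout coefficients:
  1 = 45 - 11*4
  ... = 5695*(-453) + 1852*(1393)
Scale by 131/1 = 131: (m₀, n₀) = (-59343, 182483).
General solution: m = -59343 + 1852t, n = 182483 - 5695t for integer t.
m ≥ 0: smallest is -59343 mod 1852 = 1773 (at t = 33), with n = -5452.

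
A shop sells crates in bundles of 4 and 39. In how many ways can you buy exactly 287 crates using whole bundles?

Need nonnegative integers with 4j + 39k = 287.
gcd(4, 39) = 1, and 4·(10) + 39·(-1) = 1.
So (j₀, k₀) = (2870, -287); general j = 2870 + 39t, k = -287 - 4t.
j ≥ 0 ⇒ t ≥ -73; k ≥ 0 ⇒ t ≤ -72. That's 2 values of t.

2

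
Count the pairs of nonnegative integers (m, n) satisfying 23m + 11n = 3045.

12

gcd(23, 11) = 1  (23 = 2·11 + 1, 11 = 11·1).
Back-substituting, 23·(1) + 11·(-2) = 1.
Scale by 3045: one solution is (3045, -6090). Reduce m mod 11: (9, 258).
General: m = 9 + 11t, n = 258 - 23t.
m ≥ 0 ⇒ t ≥ 0; n ≥ 0 ⇒ t ≤ 11. So t ∈ [0, 11]: 12 solutions.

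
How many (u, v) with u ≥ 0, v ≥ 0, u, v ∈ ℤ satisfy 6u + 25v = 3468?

24

gcd(25, 6):
  25 = 4·6 + 1
  6 = 6·1
so gcd(25, 6) = 1.
Back-substitute for Bézout coefficients:
  1 = 25 - 4·6
  ... = 6·(-4) + 25·(1)
Scale by 3468: one solution is (-13872, 3468). Reduce u mod 25: (3, 138).
General: u = 3 + 25t, v = 138 - 6t.
u ≥ 0 ⇒ t ≥ 0; v ≥ 0 ⇒ t ≤ 23. So t ∈ [0, 23]: 24 solutions.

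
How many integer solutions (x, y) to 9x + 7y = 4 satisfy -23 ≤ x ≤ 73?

14

gcd(9, 7):
  9 = 1×7 + 2
  7 = 3×2 + 1
  2 = 2×1
so gcd(9, 7) = 1.
Back-substitute for Bézout coefficients:
  1 = 7 - 3×2
  ... = 9×(-3) + 7×(4)
Scale by 4: particular solution (-12, 16); reduce x mod 7: (2, -2).
General solution: x = 2 + 7t, y = -2 - 9t for integer t.
-23 ≤ 2 + 7t ≤ 73 gives t ∈ [-3, 10], which is 14 values.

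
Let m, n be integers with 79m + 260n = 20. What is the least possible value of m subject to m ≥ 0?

20

gcd(260, 79) = 1.
1 divides 20, so solutions exist.
By Bézout, 79·(79) + 260·(-24) = 1.
Scale by 20/1 = 20: (m₀, n₀) = (1580, -480).
General solution: m = 1580 + 260t, n = -480 - 79t for integer t.
m ≥ 0: smallest is 1580 mod 260 = 20 (at t = -6), with n = -6.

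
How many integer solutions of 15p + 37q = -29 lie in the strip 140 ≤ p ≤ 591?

gcd(37, 15):
  37 = 2×15 + 7
  15 = 2×7 + 1
  7 = 7×1
so gcd(37, 15) = 1.
Back-substitute for Bézout coefficients:
  1 = 15 - 2×7
  ... = 15×(5) + 37×(-2)
Scale by -29: particular solution (-145, 58); reduce p mod 37: (3, -2).
General solution: p = 3 + 37t, q = -2 - 15t for integer t.
140 ≤ 3 + 37t ≤ 591 gives t ∈ [4, 15], which is 12 values.

12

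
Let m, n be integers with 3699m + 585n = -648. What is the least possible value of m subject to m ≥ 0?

gcd(3699, 585) = 9.
9 divides -648, so solutions exist.
By Bézout, 3699×(31) + 585×(-196) = 9.
Scale by -648/9 = -72: (m₀, n₀) = (-2232, 14112).
General solution: m = -2232 + 65t, n = 14112 - 411t for integer t.
m ≥ 0: smallest is -2232 mod 65 = 43 (at t = 35), with n = -273.

43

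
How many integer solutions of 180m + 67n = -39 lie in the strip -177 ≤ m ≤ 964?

gcd(180, 67):
  180 = 2*67 + 46
  67 = 1*46 + 21
  46 = 2*21 + 4
  21 = 5*4 + 1
  4 = 4*1
so gcd(180, 67) = 1.
Back-substitute for Bézout coefficients:
  1 = 21 - 5*4
  ... = 180*(-16) + 67*(43)
Scale by -39: particular solution (624, -1677); reduce m mod 67: (21, -57).
General solution: m = 21 + 67t, n = -57 - 180t for integer t.
-177 ≤ 21 + 67t ≤ 964 gives t ∈ [-2, 14], which is 17 values.

17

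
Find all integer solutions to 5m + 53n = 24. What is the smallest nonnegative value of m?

26

gcd(53, 5):
  53 = 10*5 + 3
  5 = 1*3 + 2
  3 = 1*2 + 1
  2 = 2*1
so gcd(53, 5) = 1.
1 divides 24, so solutions exist.
Back-substitute for Bézout coefficients:
  1 = 3 - 1*2
  ... = 5*(-21) + 53*(2)
Scale by 24/1 = 24: (m₀, n₀) = (-504, 48).
General solution: m = -504 + 53t, n = 48 - 5t for integer t.
m ≥ 0: smallest is -504 mod 53 = 26 (at t = 10), with n = -2.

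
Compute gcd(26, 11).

1

gcd(26, 11):
  26 = 2·11 + 4
  11 = 2·4 + 3
  4 = 1·3 + 1
  3 = 3·1
so gcd(26, 11) = 1.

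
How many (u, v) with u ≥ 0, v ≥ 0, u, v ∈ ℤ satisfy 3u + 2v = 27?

gcd(3, 2):
  3 = 1*2 + 1
  2 = 2*1
so gcd(3, 2) = 1.
Back-substitute for Bézout coefficients:
  1 = 3 - 1*2
  ... = 3*(1) + 2*(-1)
Scale by 27: one solution is (27, -27). Reduce u mod 2: (1, 12).
General: u = 1 + 2t, v = 12 - 3t.
u ≥ 0 ⇒ t ≥ 0; v ≥ 0 ⇒ t ≤ 4. So t ∈ [0, 4]: 5 solutions.

5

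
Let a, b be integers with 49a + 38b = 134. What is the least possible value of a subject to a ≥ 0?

26

gcd(49, 38):
  49 = 1·38 + 11
  38 = 3·11 + 5
  11 = 2·5 + 1
  5 = 5·1
so gcd(49, 38) = 1.
1 divides 134, so solutions exist.
Back-substitute for Bézout coefficients:
  1 = 11 - 2·5
  ... = 49·(7) + 38·(-9)
Scale by 134/1 = 134: (a₀, b₀) = (938, -1206).
General solution: a = 938 + 38t, b = -1206 - 49t for integer t.
a ≥ 0: smallest is 938 mod 38 = 26 (at t = -24), with b = -30.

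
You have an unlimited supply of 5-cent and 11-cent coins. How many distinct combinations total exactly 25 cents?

Need nonnegative integers with 5j + 11k = 25.
gcd(5, 11) = 1, and 5·(-2) + 11·(1) = 1.
So (j₀, k₀) = (-50, 25); general j = -50 + 11t, k = 25 - 5t.
j ≥ 0 ⇒ t ≥ 5; k ≥ 0 ⇒ t ≤ 5. That's 1 value of t.

1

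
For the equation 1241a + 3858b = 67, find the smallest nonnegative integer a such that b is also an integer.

gcd(3858, 1241) = 1  (3858 = 3×1241 + 135, 1241 = 9×135 + 26, 135 = 5×26 + 5, 26 = 5×5 + 1, 5 = 5×1).
1 divides 67, so solutions exist.
Back-substituting, 1241×(743) + 3858×(-239) = 1.
Scale by 67/1 = 67: (a₀, b₀) = (49781, -16013).
General solution: a = 49781 + 3858t, b = -16013 - 1241t for integer t.
a ≥ 0: smallest is 49781 mod 3858 = 3485 (at t = -12), with b = -1121.

3485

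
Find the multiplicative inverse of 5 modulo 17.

7

gcd(17, 5) = 1.
By Bézout, 5×(7) + 17×(-2) = 1.
So 5×7 ≡ 1 (mod 17), and 7 mod 17 = 7.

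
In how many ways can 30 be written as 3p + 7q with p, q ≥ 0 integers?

gcd(7, 3):
  7 = 2·3 + 1
  3 = 3·1
so gcd(7, 3) = 1.
Back-substitute for Bézout coefficients:
  1 = 7 - 2·3
  ... = 3·(-2) + 7·(1)
Scale by 30: one solution is (-60, 30). Reduce p mod 7: (3, 3).
General: p = 3 + 7t, q = 3 - 3t.
p ≥ 0 ⇒ t ≥ 0; q ≥ 0 ⇒ t ≤ 1. So t ∈ [0, 1]: 2 solutions.

2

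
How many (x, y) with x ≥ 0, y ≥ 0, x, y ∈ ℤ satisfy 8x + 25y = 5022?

25

gcd(25, 8) = 1.
By Bézout, 8*(-3) + 25*(1) = 1.
One solution: (9, 198).
General: x = 9 + 25t, y = 198 - 8t.
x ≥ 0 ⇒ t ≥ 0; y ≥ 0 ⇒ t ≤ 24. So t ∈ [0, 24]: 25 solutions.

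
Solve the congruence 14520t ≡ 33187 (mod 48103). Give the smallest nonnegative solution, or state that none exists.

2424

gcd(48103, 14520):
  48103 = 3×14520 + 4543
  14520 = 3×4543 + 891
  4543 = 5×891 + 88
  891 = 10×88 + 11
  88 = 8×11
so gcd(48103, 14520) = 11.
11 divides 33187, so solutions exist.
Back-substitute for Bézout coefficients:
  11 = 891 - 10×88
  ... = 14520×(540) + 48103×(-163)
So 14520×(540) ≡ 11 (mod 48103); multiply by 3017: t ≡ 1629180 (mod 4373).
Smallest nonnegative: t = 1629180 mod 4373 = 2424.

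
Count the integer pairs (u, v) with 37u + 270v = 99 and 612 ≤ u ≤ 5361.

gcd(270, 37) = 1  (270 = 7·37 + 11, 37 = 3·11 + 4, 11 = 2·4 + 3, 4 = 1·3 + 1, 3 = 3·1).
Back-substituting, 37·(73) + 270·(-10) = 1.
Scale by 99: particular solution (7227, -990); reduce u mod 270: (207, -28).
General solution: u = 207 + 270t, v = -28 - 37t for integer t.
612 ≤ 207 + 270t ≤ 5361 gives t ∈ [2, 19], which is 18 values.

18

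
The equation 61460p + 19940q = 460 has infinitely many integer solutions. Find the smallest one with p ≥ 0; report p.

gcd(61460, 19940) = 20  (61460 = 3×19940 + 1640, 19940 = 12×1640 + 260, 1640 = 6×260 + 80, 260 = 3×80 + 20, 80 = 4×20).
20 divides 460, so solutions exist.
Back-substituting, 61460×(-231) + 19940×(712) = 20.
Scale by 460/20 = 23: (p₀, q₀) = (-5313, 16376).
General solution: p = -5313 + 997t, q = 16376 - 3073t for integer t.
p ≥ 0: smallest is -5313 mod 997 = 669 (at t = 6), with q = -2062.

669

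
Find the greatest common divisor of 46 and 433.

1

gcd(433, 46):
  433 = 9×46 + 19
  46 = 2×19 + 8
  19 = 2×8 + 3
  8 = 2×3 + 2
  3 = 1×2 + 1
  2 = 2×1
so gcd(433, 46) = 1.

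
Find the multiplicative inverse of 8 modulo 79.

gcd(79, 8) = 1.
By Bézout, 8·(10) + 79·(-1) = 1.
So 8·10 ≡ 1 (mod 79), and 10 mod 79 = 10.

10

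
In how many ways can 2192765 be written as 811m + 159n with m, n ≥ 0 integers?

gcd(811, 159):
  811 = 5·159 + 16
  159 = 9·16 + 15
  16 = 1·15 + 1
  15 = 15·1
so gcd(811, 159) = 1.
Back-substitute for Bézout coefficients:
  1 = 16 - 1·15
  ... = 811·(10) + 159·(-51)
Scale by 2192765: one solution is (21927650, -111831015). Reduce m mod 159: (119, 13184).
General: m = 119 + 159t, n = 13184 - 811t.
m ≥ 0 ⇒ t ≥ 0; n ≥ 0 ⇒ t ≤ 16. So t ∈ [0, 16]: 17 solutions.

17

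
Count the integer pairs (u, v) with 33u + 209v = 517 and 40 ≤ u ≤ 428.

gcd(209, 33):
  209 = 6·33 + 11
  33 = 3·11
so gcd(209, 33) = 11.
Back-substitute for Bézout coefficients:
  11 = 209 - 6·33
  ... = 33·(-6) + 209·(1)
Scale by 47: particular solution (-282, 47); reduce u mod 19: (3, 2).
General solution: u = 3 + 19t, v = 2 - 3t for integer t.
40 ≤ 3 + 19t ≤ 428 gives t ∈ [2, 22], which is 21 values.

21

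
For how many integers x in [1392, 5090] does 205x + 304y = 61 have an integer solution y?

gcd(304, 205) = 1  (304 = 1·205 + 99, 205 = 2·99 + 7, 99 = 14·7 + 1, 7 = 7·1).
Back-substituting, 205·(-43) + 304·(29) = 1.
Scale by 61: particular solution (-2623, 1769); reduce x mod 304: (113, -76).
General solution: x = 113 + 304t, y = -76 - 205t for integer t.
1392 ≤ 113 + 304t ≤ 5090 gives t ∈ [5, 16], which is 12 values.

12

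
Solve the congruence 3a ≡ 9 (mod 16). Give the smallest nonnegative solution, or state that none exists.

gcd(16, 3) = 1.
1 divides 9, so solutions exist.
By Bézout, 3*(-5) + 16*(1) = 1.
So 3*(-5) ≡ 1 (mod 16); multiply by 9: a ≡ -45 (mod 16).
Smallest nonnegative: a = -45 mod 16 = 3.

3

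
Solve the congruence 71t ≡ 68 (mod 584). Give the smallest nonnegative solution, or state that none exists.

gcd(584, 71):
  584 = 8·71 + 16
  71 = 4·16 + 7
  16 = 2·7 + 2
  7 = 3·2 + 1
  2 = 2·1
so gcd(584, 71) = 1.
1 divides 68, so solutions exist.
Back-substitute for Bézout coefficients:
  1 = 7 - 3·2
  ... = 71·(255) + 584·(-31)
So 71·(255) ≡ 1 (mod 584); multiply by 68: t ≡ 17340 (mod 584).
Smallest nonnegative: t = 17340 mod 584 = 404.

404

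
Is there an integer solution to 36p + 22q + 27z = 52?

yes

gcd(36, 22) = 2.
gcd(2, 27) = 1.
1 divides 52, so integer solutions exist.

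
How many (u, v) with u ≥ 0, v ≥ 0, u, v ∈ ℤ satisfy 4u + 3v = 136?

gcd(4, 3) = 1.
By Bézout, 4×(1) + 3×(-1) = 1.
One solution: (1, 44).
General: u = 1 + 3t, v = 44 - 4t.
u ≥ 0 ⇒ t ≥ 0; v ≥ 0 ⇒ t ≤ 11. So t ∈ [0, 11]: 12 solutions.

12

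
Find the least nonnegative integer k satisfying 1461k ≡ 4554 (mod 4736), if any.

gcd(4736, 1461):
  4736 = 3×1461 + 353
  1461 = 4×353 + 49
  353 = 7×49 + 10
  49 = 4×10 + 9
  10 = 1×9 + 1
  9 = 9×1
so gcd(4736, 1461) = 1.
1 divides 4554, so solutions exist.
Back-substitute for Bézout coefficients:
  1 = 10 - 1×9
  ... = 1461×(-483) + 4736×(149)
So 1461×(-483) ≡ 1 (mod 4736); multiply by 4554: k ≡ -2199582 (mod 4736).
Smallest nonnegative: k = -2199582 mod 4736 = 2658.

2658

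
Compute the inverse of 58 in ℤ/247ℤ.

115

gcd(247, 58):
  247 = 4·58 + 15
  58 = 3·15 + 13
  15 = 1·13 + 2
  13 = 6·2 + 1
  2 = 2·1
so gcd(247, 58) = 1.
Back-substitute for Bézout coefficients:
  1 = 13 - 6·2
  ... = 58·(115) + 247·(-27)
So 58·115 ≡ 1 (mod 247), and 115 mod 247 = 115.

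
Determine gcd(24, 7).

1

gcd(24, 7) = 1  (24 = 3×7 + 3, 7 = 2×3 + 1, 3 = 3×1).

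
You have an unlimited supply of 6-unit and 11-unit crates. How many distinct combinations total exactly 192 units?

Need nonnegative integers with 6j + 11k = 192.
gcd(6, 11) = 1, and 6·(2) + 11·(-1) = 1.
So (j₀, k₀) = (384, -192); general j = 384 + 11t, k = -192 - 6t.
j ≥ 0 ⇒ t ≥ -34; k ≥ 0 ⇒ t ≤ -32. That's 3 values of t.

3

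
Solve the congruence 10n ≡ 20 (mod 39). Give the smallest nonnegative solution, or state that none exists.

2

gcd(39, 10) = 1  (39 = 3×10 + 9, 10 = 1×9 + 1, 9 = 9×1).
1 divides 20, so solutions exist.
Back-substituting, 10×(4) + 39×(-1) = 1.
So 10×(4) ≡ 1 (mod 39); multiply by 20: n ≡ 80 (mod 39).
Smallest nonnegative: n = 80 mod 39 = 2.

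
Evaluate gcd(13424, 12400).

gcd(13424, 12400):
  13424 = 1*12400 + 1024
  12400 = 12*1024 + 112
  1024 = 9*112 + 16
  112 = 7*16
so gcd(13424, 12400) = 16.

16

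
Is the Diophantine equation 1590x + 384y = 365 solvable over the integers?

gcd(1590, 384):
  1590 = 4*384 + 54
  384 = 7*54 + 6
  54 = 9*6
so gcd(1590, 384) = 6.
6 does not divide 365 (remainder 5), so no integer solutions.

no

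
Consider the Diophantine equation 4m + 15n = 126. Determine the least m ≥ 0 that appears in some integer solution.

9

gcd(15, 4):
  15 = 3*4 + 3
  4 = 1*3 + 1
  3 = 3*1
so gcd(15, 4) = 1.
1 divides 126, so solutions exist.
Back-substitute for Bézout coefficients:
  1 = 4 - 1*3
  ... = 4*(4) + 15*(-1)
Scale by 126/1 = 126: (m₀, n₀) = (504, -126).
General solution: m = 504 + 15t, n = -126 - 4t for integer t.
m ≥ 0: smallest is 504 mod 15 = 9 (at t = -33), with n = 6.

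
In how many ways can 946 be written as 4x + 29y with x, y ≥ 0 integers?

8

gcd(29, 4):
  29 = 7*4 + 1
  4 = 4*1
so gcd(29, 4) = 1.
Back-substitute for Bézout coefficients:
  1 = 29 - 7*4
  ... = 4*(-7) + 29*(1)
Scale by 946: one solution is (-6622, 946). Reduce x mod 29: (19, 30).
General: x = 19 + 29t, y = 30 - 4t.
x ≥ 0 ⇒ t ≥ 0; y ≥ 0 ⇒ t ≤ 7. So t ∈ [0, 7]: 8 solutions.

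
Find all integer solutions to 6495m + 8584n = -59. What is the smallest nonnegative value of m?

gcd(8584, 6495) = 1.
1 divides -59, so solutions exist.
By Bézout, 6495×(-1393) + 8584×(1054) = 1.
Scale by -59/1 = -59: (m₀, n₀) = (82187, -62186).
General solution: m = 82187 + 8584t, n = -62186 - 6495t for integer t.
m ≥ 0: smallest is 82187 mod 8584 = 4931 (at t = -9), with n = -3731.

4931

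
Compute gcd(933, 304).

1

gcd(933, 304):
  933 = 3·304 + 21
  304 = 14·21 + 10
  21 = 2·10 + 1
  10 = 10·1
so gcd(933, 304) = 1.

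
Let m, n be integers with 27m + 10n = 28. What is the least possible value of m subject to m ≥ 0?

4

gcd(27, 10) = 1.
1 divides 28, so solutions exist.
By Bézout, 27×(3) + 10×(-8) = 1.
Scale by 28/1 = 28: (m₀, n₀) = (84, -224).
General solution: m = 84 + 10t, n = -224 - 27t for integer t.
m ≥ 0: smallest is 84 mod 10 = 4 (at t = -8), with n = -8.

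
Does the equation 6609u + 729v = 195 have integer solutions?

gcd(6609, 729) = 3.
3 divides 195, so integer solutions exist.

yes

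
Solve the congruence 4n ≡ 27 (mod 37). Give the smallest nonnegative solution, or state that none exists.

16

gcd(37, 4) = 1  (37 = 9×4 + 1, 4 = 4×1).
1 divides 27, so solutions exist.
Back-substituting, 4×(-9) + 37×(1) = 1.
So 4×(-9) ≡ 1 (mod 37); multiply by 27: n ≡ -243 (mod 37).
Smallest nonnegative: n = -243 mod 37 = 16.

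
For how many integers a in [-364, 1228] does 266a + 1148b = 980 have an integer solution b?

19

gcd(1148, 266) = 14  (1148 = 4·266 + 84, 266 = 3·84 + 14, 84 = 6·14).
Back-substituting, 266·(13) + 1148·(-3) = 14.
Scale by 70: particular solution (910, -210); reduce a mod 82: (8, -1).
General solution: a = 8 + 82t, b = -1 - 19t for integer t.
-364 ≤ 8 + 82t ≤ 1228 gives t ∈ [-4, 14], which is 19 values.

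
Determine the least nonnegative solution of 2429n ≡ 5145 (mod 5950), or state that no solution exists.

gcd(5950, 2429) = 7  (5950 = 2·2429 + 1092, 2429 = 2·1092 + 245, 1092 = 4·245 + 112, 245 = 2·112 + 21, 112 = 5·21 + 7, 21 = 3·7).
7 divides 5145, so solutions exist.
Back-substituting, 2429·(-267) + 5950·(109) = 7.
So 2429·(-267) ≡ 7 (mod 5950); multiply by 735: n ≡ -196245 (mod 850).
Smallest nonnegative: n = -196245 mod 850 = 105.

105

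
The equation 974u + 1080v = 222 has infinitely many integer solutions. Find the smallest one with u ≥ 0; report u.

273

gcd(1080, 974) = 2  (1080 = 1*974 + 106, 974 = 9*106 + 20, 106 = 5*20 + 6, 20 = 3*6 + 2, 6 = 3*2).
2 divides 222, so solutions exist.
Back-substituting, 974*(163) + 1080*(-147) = 2.
Scale by 222/2 = 111: (u₀, v₀) = (18093, -16317).
General solution: u = 18093 + 540t, v = -16317 - 487t for integer t.
u ≥ 0: smallest is 18093 mod 540 = 273 (at t = -33), with v = -246.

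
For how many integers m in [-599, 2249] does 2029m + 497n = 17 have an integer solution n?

6

gcd(2029, 497) = 1.
By Bézout, 2029*(97) + 497*(-396) = 1.
Particular solution: (158, -645).
General solution: m = 158 + 497t, n = -645 - 2029t for integer t.
-599 ≤ 158 + 497t ≤ 2249 gives t ∈ [-1, 4], which is 6 values.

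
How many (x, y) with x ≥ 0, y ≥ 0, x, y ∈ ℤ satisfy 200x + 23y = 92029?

gcd(200, 23):
  200 = 8×23 + 16
  23 = 1×16 + 7
  16 = 2×7 + 2
  7 = 3×2 + 1
  2 = 2×1
so gcd(200, 23) = 1.
Back-substitute for Bézout coefficients:
  1 = 7 - 3×2
  ... = 200×(-10) + 23×(87)
Scale by 92029: one solution is (-920290, 8006523). Reduce x mod 23: (9, 3923).
General: x = 9 + 23t, y = 3923 - 200t.
x ≥ 0 ⇒ t ≥ 0; y ≥ 0 ⇒ t ≤ 19. So t ∈ [0, 19]: 20 solutions.

20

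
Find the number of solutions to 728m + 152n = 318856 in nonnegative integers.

gcd(728, 152):
  728 = 4*152 + 120
  152 = 1*120 + 32
  120 = 3*32 + 24
  32 = 1*24 + 8
  24 = 3*8
so gcd(728, 152) = 8.
Back-substitute for Bézout coefficients:
  8 = 32 - 1*24
  ... = 728*(-5) + 152*(24)
Scale by 39857: one solution is (-199285, 956568). Reduce m mod 19: (6, 2069).
General: m = 6 + 19t, n = 2069 - 91t.
m ≥ 0 ⇒ t ≥ 0; n ≥ 0 ⇒ t ≤ 22. So t ∈ [0, 22]: 23 solutions.

23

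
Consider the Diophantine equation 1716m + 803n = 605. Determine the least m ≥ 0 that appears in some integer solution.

gcd(1716, 803):
  1716 = 2·803 + 110
  803 = 7·110 + 33
  110 = 3·33 + 11
  33 = 3·11
so gcd(1716, 803) = 11.
11 divides 605, so solutions exist.
Back-substitute for Bézout coefficients:
  11 = 110 - 3·33
  ... = 1716·(22) + 803·(-47)
Scale by 605/11 = 55: (m₀, n₀) = (1210, -2585).
General solution: m = 1210 + 73t, n = -2585 - 156t for integer t.
m ≥ 0: smallest is 1210 mod 73 = 42 (at t = -16), with n = -89.

42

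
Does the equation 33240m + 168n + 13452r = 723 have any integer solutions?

no

gcd(33240, 168) = 24  (33240 = 197×168 + 144, 168 = 1×144 + 24, 144 = 6×24).
gcd(24, 13452) = 12.
12 does not divide 723 (remainder 3), so no integer solutions.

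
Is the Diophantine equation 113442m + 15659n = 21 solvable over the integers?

yes

gcd(113442, 15659) = 7.
7 divides 21, so integer solutions exist.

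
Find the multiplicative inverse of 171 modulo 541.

367

gcd(541, 171):
  541 = 3·171 + 28
  171 = 6·28 + 3
  28 = 9·3 + 1
  3 = 3·1
so gcd(541, 171) = 1.
Back-substitute for Bézout coefficients:
  1 = 28 - 9·3
  ... = 171·(-174) + 541·(55)
So 171·-174 ≡ 1 (mod 541), and -174 mod 541 = 367.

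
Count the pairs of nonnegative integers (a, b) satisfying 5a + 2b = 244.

25

gcd(5, 2):
  5 = 2·2 + 1
  2 = 2·1
so gcd(5, 2) = 1.
Back-substitute for Bézout coefficients:
  1 = 5 - 2·2
  ... = 5·(1) + 2·(-2)
Scale by 244: one solution is (244, -488). Reduce a mod 2: (0, 122).
General: a = 0 + 2t, b = 122 - 5t.
a ≥ 0 ⇒ t ≥ 0; b ≥ 0 ⇒ t ≤ 24. So t ∈ [0, 24]: 25 solutions.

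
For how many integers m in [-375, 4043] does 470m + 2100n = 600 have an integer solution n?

21

gcd(2100, 470) = 10.
By Bézout, 470*(-67) + 2100*(15) = 10.
Particular solution: (180, -40).
General solution: m = 180 + 210t, n = -40 - 47t for integer t.
-375 ≤ 180 + 210t ≤ 4043 gives t ∈ [-2, 18], which is 21 values.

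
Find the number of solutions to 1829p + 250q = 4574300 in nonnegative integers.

10

gcd(1829, 250) = 1  (1829 = 7×250 + 79, 250 = 3×79 + 13, 79 = 6×13 + 1, 13 = 13×1).
Back-substituting, 1829×(19) + 250×(-139) = 1.
Scale by 4574300: one solution is (86911700, -635827700). Reduce p mod 250: (200, 16834).
General: p = 200 + 250t, q = 16834 - 1829t.
p ≥ 0 ⇒ t ≥ 0; q ≥ 0 ⇒ t ≤ 9. So t ∈ [0, 9]: 10 solutions.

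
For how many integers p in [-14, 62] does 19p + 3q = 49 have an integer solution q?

26

gcd(19, 3):
  19 = 6·3 + 1
  3 = 3·1
so gcd(19, 3) = 1.
Back-substitute for Bézout coefficients:
  1 = 19 - 6·3
  ... = 19·(1) + 3·(-6)
Scale by 49: particular solution (49, -294); reduce p mod 3: (1, 10).
General solution: p = 1 + 3t, q = 10 - 19t for integer t.
-14 ≤ 1 + 3t ≤ 62 gives t ∈ [-5, 20], which is 26 values.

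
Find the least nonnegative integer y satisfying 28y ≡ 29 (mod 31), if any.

gcd(31, 28) = 1  (31 = 1·28 + 3, 28 = 9·3 + 1, 3 = 3·1).
1 divides 29, so solutions exist.
Back-substituting, 28·(10) + 31·(-9) = 1.
So 28·(10) ≡ 1 (mod 31); multiply by 29: y ≡ 290 (mod 31).
Smallest nonnegative: y = 290 mod 31 = 11.

11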